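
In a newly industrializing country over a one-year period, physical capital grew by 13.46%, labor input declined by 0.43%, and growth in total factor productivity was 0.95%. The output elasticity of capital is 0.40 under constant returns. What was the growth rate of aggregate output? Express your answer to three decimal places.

Labor's share = 1 − 0.4 = 0.6.
Physical capital: 0.4 × 13.46 = 5.384 pp.
Labor input: 0.6 × (-0.43) = -0.258 pp.
Output growth = 0.95 + 5.126 = 6.076%.

6.076%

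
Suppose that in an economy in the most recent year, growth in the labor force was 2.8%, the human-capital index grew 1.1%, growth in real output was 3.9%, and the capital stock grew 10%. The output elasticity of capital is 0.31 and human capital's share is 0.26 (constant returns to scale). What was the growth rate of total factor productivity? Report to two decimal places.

Labor's share = 1 − 0.31 − 0.26 = 0.43.
The capital stock: 0.31 × 10 = 3.1 pp.
The human-capital index: 0.26 × 1.1 = 0.286 pp.
The labor force: 0.43 × 2.8 = 1.204 pp.
TFP growth = 3.9 − 4.59 = -0.69%.

-0.69%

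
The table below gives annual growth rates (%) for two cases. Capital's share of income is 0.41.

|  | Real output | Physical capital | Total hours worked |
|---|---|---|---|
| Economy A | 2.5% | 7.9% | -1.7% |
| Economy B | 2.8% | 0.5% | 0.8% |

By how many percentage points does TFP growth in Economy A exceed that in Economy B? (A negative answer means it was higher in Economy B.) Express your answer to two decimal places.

Labor's share = 1 − 0.41 = 0.59.
Economy A: TFP = 2.5 − 3.239 + 1.003 = 0.264%.
Economy B: TFP = 2.8 − 0.205 − 0.472 = 2.123%.
Difference = 0.264 − (2.123) = -1.859 pp.

-1.86 percentage points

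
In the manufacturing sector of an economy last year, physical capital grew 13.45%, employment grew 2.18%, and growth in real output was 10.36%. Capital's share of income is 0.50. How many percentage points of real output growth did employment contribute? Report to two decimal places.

1.09 percentage points

Labor's share = 1 − 0.5 = 0.5.
Contribution = share × growth = 0.5 × 2.18 = 1.09 pp.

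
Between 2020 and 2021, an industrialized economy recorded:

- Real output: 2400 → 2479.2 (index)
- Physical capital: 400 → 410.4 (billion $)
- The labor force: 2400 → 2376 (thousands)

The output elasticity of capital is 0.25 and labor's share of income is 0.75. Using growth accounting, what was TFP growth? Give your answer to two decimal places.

Real output growth = (2479.2 − 2400) / 2400 = 3.3%.
Physical capital growth = (410.4 − 400) / 400 = 2.6%.
The labor force growth = (2376 − 2400) / 2400 = -1%.
Labor's share = 1 − 0.25 = 0.75.
Physical capital: 0.25 × 2.6 = 0.65 pp.
The labor force: 0.75 × (-1) = -0.75 pp.
TFP growth = 3.3 + 0.1 = 3.4%.

TFP grew 3.40%.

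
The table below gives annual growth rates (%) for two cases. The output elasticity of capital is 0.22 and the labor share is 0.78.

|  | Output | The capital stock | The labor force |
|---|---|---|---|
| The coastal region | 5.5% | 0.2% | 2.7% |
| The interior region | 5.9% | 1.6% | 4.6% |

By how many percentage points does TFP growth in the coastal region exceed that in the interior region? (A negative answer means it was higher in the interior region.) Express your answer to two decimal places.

1.39 percentage points

Labor's share = 1 − 0.22 = 0.78.
The coastal region: TFP = 5.5 − 0.044 − 2.106 = 3.35%.
The interior region: TFP = 5.9 − 0.352 − 3.588 = 1.96%.
Difference = 3.35 − (1.96) = 1.39 pp.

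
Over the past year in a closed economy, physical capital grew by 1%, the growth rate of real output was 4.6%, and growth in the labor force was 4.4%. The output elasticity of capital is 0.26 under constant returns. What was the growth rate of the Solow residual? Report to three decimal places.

The Solow residual growth was 1.084%.

Labor's share = 1 − 0.26 = 0.74.
Physical capital: 0.26 × 1 = 0.26 pp.
The labor force: 0.74 × 4.4 = 3.256 pp.
TFP growth = 4.6 − 3.516 = 1.084%.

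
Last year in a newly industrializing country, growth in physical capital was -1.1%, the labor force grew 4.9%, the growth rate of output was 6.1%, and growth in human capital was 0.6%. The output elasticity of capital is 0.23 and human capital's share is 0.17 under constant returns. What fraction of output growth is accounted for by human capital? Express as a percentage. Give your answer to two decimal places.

Human capital contributed 0.17 × 0.6 = 0.102 pp.
Share of growth = 0.102 / 6.1 × 100 = 1.6721%.

1.67%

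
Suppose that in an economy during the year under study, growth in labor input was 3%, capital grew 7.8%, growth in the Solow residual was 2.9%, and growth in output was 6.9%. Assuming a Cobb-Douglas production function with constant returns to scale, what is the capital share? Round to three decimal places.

gY = gA + α·gK + (1−α)·gL, so gY − gA − gL = α(gK − gL).
6.9 − 2.9 − 3 = α × (7.8 − 3).
1 = 4.8 α, so α = 0.20833.

α = 0.208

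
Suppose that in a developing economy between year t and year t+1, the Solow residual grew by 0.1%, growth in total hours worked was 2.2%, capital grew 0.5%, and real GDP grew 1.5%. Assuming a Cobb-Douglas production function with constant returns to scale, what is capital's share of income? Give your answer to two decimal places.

0.47

gY = gA + α·gK + (1−α)·gL, so gY − gA − gL = α(gK − gL).
1.5 − 0.1 − 2.2 = α × (0.5 − 2.2).
-0.8 = -1.7 α, so α = 0.4706.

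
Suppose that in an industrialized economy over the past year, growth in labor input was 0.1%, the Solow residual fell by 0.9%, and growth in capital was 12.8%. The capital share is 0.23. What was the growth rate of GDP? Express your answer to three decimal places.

2.121%

Labor's share = 1 − 0.23 = 0.77.
Capital: 0.23 × 12.8 = 2.944 pp.
Labor input: 0.77 × 0.1 = 0.077 pp.
Output growth = -0.9 + 3.021 = 2.121%.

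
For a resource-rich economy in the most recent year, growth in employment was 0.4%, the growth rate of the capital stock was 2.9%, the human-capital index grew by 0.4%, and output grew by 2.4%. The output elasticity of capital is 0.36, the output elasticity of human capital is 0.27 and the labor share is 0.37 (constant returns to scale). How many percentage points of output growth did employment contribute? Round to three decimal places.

Labor's share = 1 − 0.36 − 0.27 = 0.37.
Contribution = share × growth = 0.37 × 0.4 = 0.148 pp.

0.148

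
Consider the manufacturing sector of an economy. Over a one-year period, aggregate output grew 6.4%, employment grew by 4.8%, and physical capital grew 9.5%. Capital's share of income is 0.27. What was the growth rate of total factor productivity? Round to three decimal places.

0.331%

Labor's share = 1 − 0.27 = 0.73.
Physical capital: 0.27 × 9.5 = 2.565 pp.
Employment: 0.73 × 4.8 = 3.504 pp.
TFP growth = 6.4 − 6.069 = 0.331%.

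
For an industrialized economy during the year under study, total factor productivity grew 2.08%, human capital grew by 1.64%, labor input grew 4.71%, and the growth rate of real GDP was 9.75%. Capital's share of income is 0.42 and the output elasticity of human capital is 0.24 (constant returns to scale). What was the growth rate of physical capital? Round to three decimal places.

Labor's share = 1 − 0.42 − 0.24 = 0.34.
gY = gA + 0.24×1.64 + 0.34×4.71 + 0.42×g.
0.42×g = 9.75 − 2.08 − 1.995 = 5.675.
g = 5.675 / 0.42 = 13.5119%.

Physical capital grew 13.512%.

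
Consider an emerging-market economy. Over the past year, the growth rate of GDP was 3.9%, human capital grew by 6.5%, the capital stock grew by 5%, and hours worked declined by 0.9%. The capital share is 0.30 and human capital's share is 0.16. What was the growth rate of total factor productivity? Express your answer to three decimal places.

Labor's share = 1 − 0.3 − 0.16 = 0.54.
The capital stock: 0.3 × 5 = 1.5 pp.
Human capital: 0.16 × 6.5 = 1.04 pp.
Hours worked: 0.54 × (-0.9) = -0.486 pp.
TFP growth = 3.9 − 2.054 = 1.846%.

1.846%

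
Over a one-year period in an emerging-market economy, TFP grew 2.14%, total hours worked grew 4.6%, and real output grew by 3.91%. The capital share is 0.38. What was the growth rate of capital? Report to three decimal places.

-2.847%

Labor's share = 1 − 0.38 = 0.62.
gY = gA + 0.62×4.6 + 0.38×g.
0.38×g = 3.91 − 2.14 − 2.852 = -1.082.
g = -1.082 / 0.38 = -2.84737%.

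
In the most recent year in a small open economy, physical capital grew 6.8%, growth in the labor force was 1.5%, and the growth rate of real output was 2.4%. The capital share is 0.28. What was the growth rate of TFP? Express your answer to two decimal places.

Labor's share = 1 − 0.28 = 0.72.
Physical capital: 0.28 × 6.8 = 1.904 pp.
The labor force: 0.72 × 1.5 = 1.08 pp.
TFP growth = 2.4 − 2.984 = -0.584%.

-0.58%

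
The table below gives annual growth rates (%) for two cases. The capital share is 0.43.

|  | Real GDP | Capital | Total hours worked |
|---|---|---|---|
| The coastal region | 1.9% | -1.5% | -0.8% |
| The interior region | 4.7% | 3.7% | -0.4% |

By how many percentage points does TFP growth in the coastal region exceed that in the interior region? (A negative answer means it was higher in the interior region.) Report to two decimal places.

-0.34 percentage points

Labor's share = 1 − 0.43 = 0.57.
The coastal region: TFP = 1.9 + 0.645 + 0.456 = 3.001%.
The interior region: TFP = 4.7 − 1.591 + 0.228 = 3.337%.
Difference = 3.001 − (3.337) = -0.336 pp.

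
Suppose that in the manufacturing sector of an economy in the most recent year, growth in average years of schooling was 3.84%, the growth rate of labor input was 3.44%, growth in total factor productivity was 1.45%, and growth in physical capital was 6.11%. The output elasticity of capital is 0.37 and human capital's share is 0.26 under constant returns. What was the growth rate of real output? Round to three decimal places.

Labor's share = 1 − 0.37 − 0.26 = 0.37.
Physical capital: 0.37 × 6.11 = 2.2607 pp.
Average years of schooling: 0.26 × 3.84 = 0.9984 pp.
Labor input: 0.37 × 3.44 = 1.2728 pp.
Output growth = 1.45 + 4.5319 = 5.9819%.

Real output grew 5.982%.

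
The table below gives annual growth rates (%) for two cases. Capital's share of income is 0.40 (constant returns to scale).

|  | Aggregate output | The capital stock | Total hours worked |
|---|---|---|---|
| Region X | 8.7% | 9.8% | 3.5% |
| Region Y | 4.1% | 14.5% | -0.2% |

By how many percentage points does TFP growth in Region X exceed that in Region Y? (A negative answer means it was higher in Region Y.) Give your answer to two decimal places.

4.26 percentage points

Labor's share = 1 − 0.4 = 0.6.
Region X: TFP = 8.7 − 3.92 − 2.1 = 2.68%.
Region Y: TFP = 4.1 − 5.8 + 0.12 = -1.58%.
Difference = 2.68 − (-1.58) = 4.26 pp.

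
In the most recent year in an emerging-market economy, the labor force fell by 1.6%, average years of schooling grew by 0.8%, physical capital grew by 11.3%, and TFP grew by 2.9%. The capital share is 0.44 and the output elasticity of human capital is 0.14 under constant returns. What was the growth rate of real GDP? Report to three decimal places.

Labor's share = 1 − 0.44 − 0.14 = 0.42.
Physical capital: 0.44 × 11.3 = 4.972 pp.
Average years of schooling: 0.14 × 0.8 = 0.112 pp.
The labor force: 0.42 × (-1.6) = -0.672 pp.
Output growth = 2.9 + 4.412 = 7.312%.

Real GDP grew 7.312%.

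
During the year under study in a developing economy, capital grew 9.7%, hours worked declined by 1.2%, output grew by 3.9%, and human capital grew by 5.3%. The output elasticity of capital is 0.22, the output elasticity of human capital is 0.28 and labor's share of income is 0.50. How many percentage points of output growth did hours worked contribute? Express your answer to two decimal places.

Labor's share = 1 − 0.22 − 0.28 = 0.5.
Contribution = share × growth = 0.5 × (-1.2) = -0.6 pp.

-0.60 percentage points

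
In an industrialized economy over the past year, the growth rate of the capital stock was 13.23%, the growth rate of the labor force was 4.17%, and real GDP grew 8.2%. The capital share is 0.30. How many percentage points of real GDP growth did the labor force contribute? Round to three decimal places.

2.919

Labor's share = 1 − 0.3 = 0.7.
Contribution = share × growth = 0.7 × 4.17 = 2.919 pp.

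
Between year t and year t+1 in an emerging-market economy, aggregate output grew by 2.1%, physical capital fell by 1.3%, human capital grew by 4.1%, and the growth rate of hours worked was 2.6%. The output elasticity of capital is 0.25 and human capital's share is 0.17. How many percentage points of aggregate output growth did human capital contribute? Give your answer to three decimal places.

Contribution = share × growth = 0.17 × 4.1 = 0.697 pp.

0.697 percentage points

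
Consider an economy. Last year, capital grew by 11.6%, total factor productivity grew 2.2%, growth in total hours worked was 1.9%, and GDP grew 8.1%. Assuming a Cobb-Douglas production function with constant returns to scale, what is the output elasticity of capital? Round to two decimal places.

0.41

gY = gA + α·gK + (1−α)·gL, so gY − gA − gL = α(gK − gL).
8.1 − 2.2 − 1.9 = α × (11.6 − 1.9).
4 = 9.7 α, so α = 0.4124.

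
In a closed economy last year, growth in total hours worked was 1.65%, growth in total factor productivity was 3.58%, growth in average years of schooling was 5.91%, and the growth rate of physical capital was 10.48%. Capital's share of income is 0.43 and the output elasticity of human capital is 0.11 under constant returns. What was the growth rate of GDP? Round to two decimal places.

Labor's share = 1 − 0.43 − 0.11 = 0.46.
Physical capital: 0.43 × 10.48 = 4.5064 pp.
Average years of schooling: 0.11 × 5.91 = 0.6501 pp.
Total hours worked: 0.46 × 1.65 = 0.759 pp.
Output growth = 3.58 + 5.9155 = 9.4955%.

GDP grew 9.50%.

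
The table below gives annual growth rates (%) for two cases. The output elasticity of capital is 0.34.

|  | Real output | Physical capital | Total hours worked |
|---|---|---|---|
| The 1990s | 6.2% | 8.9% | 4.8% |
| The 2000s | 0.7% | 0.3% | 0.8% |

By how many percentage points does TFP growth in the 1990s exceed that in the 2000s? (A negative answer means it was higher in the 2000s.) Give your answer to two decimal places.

-0.06 percentage points

Labor's share = 1 − 0.34 = 0.66.
The 1990s: TFP = 6.2 − 3.026 − 3.168 = 0.006%.
The 2000s: TFP = 0.7 − 0.102 − 0.528 = 0.07%.
Difference = 0.006 − (0.07) = -0.064 pp.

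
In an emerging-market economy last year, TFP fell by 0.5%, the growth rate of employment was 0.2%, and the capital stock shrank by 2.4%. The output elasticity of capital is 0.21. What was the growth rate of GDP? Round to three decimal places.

Labor's share = 1 − 0.21 = 0.79.
The capital stock: 0.21 × (-2.4) = -0.504 pp.
Employment: 0.79 × 0.2 = 0.158 pp.
Output growth = -0.5 + (-0.346) = -0.846%.

-0.846%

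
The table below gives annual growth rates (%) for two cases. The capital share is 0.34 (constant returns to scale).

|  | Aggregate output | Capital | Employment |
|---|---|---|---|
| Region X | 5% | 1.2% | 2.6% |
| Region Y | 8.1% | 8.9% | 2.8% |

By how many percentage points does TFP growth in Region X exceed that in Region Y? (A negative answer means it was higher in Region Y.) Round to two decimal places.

Labor's share = 1 − 0.34 = 0.66.
Region X: TFP = 5 − 0.408 − 1.716 = 2.876%.
Region Y: TFP = 8.1 − 3.026 − 1.848 = 3.226%.
Difference = 2.876 − (3.226) = -0.35 pp.

-0.35 percentage points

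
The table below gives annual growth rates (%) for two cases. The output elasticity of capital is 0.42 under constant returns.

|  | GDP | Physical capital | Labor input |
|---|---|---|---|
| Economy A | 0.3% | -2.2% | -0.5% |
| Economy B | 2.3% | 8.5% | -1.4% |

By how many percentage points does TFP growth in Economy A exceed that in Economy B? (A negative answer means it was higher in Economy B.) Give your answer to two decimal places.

1.97 percentage points

Labor's share = 1 − 0.42 = 0.58.
Economy A: TFP = 0.3 + 0.924 + 0.29 = 1.514%.
Economy B: TFP = 2.3 − 3.57 + 0.812 = -0.458%.
Difference = 1.514 − (-0.458) = 1.972 pp.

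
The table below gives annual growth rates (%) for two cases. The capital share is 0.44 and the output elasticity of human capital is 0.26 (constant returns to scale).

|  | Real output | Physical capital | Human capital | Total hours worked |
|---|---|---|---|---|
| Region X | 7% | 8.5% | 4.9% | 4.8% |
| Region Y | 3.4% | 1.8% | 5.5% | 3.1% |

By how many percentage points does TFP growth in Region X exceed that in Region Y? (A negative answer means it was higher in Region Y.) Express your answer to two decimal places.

0.30 percentage points

Labor's share = 1 − 0.44 − 0.26 = 0.3.
Region X: TFP = 7 − 3.74 − 1.274 − 1.44 = 0.546%.
Region Y: TFP = 3.4 − 0.792 − 1.43 − 0.93 = 0.248%.
Difference = 0.546 − (0.248) = 0.298 pp.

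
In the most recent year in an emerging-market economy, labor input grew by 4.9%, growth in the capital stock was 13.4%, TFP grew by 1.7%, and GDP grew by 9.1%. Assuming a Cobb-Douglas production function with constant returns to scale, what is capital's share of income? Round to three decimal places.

gY = gA + α·gK + (1−α)·gL, so gY − gA − gL = α(gK − gL).
9.1 − 1.7 − 4.9 = α × (13.4 − 4.9).
2.5 = 8.5 α, so α = 0.29412.

0.294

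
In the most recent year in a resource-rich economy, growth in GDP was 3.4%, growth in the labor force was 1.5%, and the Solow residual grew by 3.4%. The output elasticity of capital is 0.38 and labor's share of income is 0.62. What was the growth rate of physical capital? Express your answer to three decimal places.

-2.447%

Labor's share = 1 − 0.38 = 0.62.
gY = gA + 0.62×1.5 + 0.38×g.
0.38×g = 3.4 − 3.4 − 0.93 = -0.93.
g = -0.93 / 0.38 = -2.44737%.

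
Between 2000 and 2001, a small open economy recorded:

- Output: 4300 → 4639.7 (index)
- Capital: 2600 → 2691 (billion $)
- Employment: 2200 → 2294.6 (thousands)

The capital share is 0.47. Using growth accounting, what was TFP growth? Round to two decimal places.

Output growth = (4639.7 − 4300) / 4300 = 7.9%.
Capital growth = (2691 − 2600) / 2600 = 3.5%.
Employment growth = (2294.6 − 2200) / 2200 = 4.3%.
Labor's share = 1 − 0.47 = 0.53.
Capital: 0.47 × 3.5 = 1.645 pp.
Employment: 0.53 × 4.3 = 2.279 pp.
TFP growth = 7.9 − 3.924 = 3.976%.

3.98%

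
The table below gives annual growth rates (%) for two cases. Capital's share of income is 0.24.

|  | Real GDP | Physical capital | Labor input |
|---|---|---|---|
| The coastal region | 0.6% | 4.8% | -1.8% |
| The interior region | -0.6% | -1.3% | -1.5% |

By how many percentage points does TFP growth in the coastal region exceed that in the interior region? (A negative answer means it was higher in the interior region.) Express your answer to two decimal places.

Labor's share = 1 − 0.24 = 0.76.
The coastal region: TFP = 0.6 − 1.152 + 1.368 = 0.816%.
The interior region: TFP = -0.6 + 0.312 + 1.14 = 0.852%.
Difference = 0.816 − (0.852) = -0.036 pp.

-0.04 percentage points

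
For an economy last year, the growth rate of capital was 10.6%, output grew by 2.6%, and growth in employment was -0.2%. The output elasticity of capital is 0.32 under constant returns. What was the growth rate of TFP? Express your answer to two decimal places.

Labor's share = 1 − 0.32 = 0.68.
Capital: 0.32 × 10.6 = 3.392 pp.
Employment: 0.68 × (-0.2) = -0.136 pp.
TFP growth = 2.6 − 3.256 = -0.656%.

-0.66%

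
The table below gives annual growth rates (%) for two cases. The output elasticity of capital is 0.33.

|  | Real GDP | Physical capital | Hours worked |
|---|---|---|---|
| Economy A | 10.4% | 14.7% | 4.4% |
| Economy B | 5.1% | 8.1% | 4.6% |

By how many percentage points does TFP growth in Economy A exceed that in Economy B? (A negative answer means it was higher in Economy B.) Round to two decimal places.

3.26 percentage points

Labor's share = 1 − 0.33 = 0.67.
Economy A: TFP = 10.4 − 4.851 − 2.948 = 2.601%.
Economy B: TFP = 5.1 − 2.673 − 3.082 = -0.655%.
Difference = 2.601 − (-0.655) = 3.256 pp.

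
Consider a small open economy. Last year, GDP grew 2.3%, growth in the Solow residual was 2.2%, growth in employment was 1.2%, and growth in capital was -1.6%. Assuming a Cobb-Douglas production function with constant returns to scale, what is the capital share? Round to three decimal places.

gY = gA + α·gK + (1−α)·gL, so gY − gA − gL = α(gK − gL).
2.3 − 2.2 − 1.2 = α × (-1.6 − 1.2).
-1.1 = -2.8 α, so α = 0.39286.

The capital share is 0.393.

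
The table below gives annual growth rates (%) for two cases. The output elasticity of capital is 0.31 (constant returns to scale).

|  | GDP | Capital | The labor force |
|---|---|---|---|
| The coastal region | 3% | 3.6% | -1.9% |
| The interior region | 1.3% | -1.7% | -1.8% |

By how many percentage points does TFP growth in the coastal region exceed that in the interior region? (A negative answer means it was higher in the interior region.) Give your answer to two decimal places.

Labor's share = 1 − 0.31 = 0.69.
The coastal region: TFP = 3 − 1.116 + 1.311 = 3.195%.
The interior region: TFP = 1.3 + 0.527 + 1.242 = 3.069%.
Difference = 3.195 − (3.069) = 0.126 pp.

0.13 percentage points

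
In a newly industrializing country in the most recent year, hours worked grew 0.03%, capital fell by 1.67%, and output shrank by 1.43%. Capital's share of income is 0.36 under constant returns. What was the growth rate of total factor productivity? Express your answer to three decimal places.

-0.848%

Labor's share = 1 − 0.36 = 0.64.
Capital: 0.36 × (-1.67) = -0.6012 pp.
Hours worked: 0.64 × 0.03 = 0.0192 pp.
TFP growth = -1.43 + 0.582 = -0.848%.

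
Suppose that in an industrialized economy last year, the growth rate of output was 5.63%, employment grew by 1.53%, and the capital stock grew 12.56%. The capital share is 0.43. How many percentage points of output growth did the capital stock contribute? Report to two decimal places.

5.40

Contribution = share × growth = 0.43 × 12.56 = 5.4008 pp.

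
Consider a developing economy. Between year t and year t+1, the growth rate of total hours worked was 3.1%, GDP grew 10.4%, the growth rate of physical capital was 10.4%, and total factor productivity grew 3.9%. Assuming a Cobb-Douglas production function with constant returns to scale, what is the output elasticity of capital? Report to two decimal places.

0.47

gY = gA + α·gK + (1−α)·gL, so gY − gA − gL = α(gK − gL).
10.4 − 3.9 − 3.1 = α × (10.4 − 3.1).
3.4 = 7.3 α, so α = 0.4658.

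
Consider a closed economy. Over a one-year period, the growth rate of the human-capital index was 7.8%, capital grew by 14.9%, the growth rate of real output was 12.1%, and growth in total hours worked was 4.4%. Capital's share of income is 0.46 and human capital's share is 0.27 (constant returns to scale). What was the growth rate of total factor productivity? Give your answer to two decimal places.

Labor's share = 1 − 0.46 − 0.27 = 0.27.
Capital: 0.46 × 14.9 = 6.854 pp.
The human-capital index: 0.27 × 7.8 = 2.106 pp.
Total hours worked: 0.27 × 4.4 = 1.188 pp.
TFP growth = 12.1 − 10.148 = 1.952%.

1.95%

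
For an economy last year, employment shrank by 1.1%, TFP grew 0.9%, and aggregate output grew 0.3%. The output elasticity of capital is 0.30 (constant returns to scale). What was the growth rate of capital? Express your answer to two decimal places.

Labor's share = 1 − 0.3 = 0.7.
gY = gA + 0.7×(-1.1) + 0.3×g.
0.3×g = 0.3 − 0.9 + 0.77 = 0.17.
g = 0.17 / 0.3 = 0.5667%.

Capital grew 0.57%.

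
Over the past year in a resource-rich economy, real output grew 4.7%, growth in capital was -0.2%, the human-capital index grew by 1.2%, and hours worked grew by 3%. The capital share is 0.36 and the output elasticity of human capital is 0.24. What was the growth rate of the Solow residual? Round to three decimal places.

Labor's share = 1 − 0.36 − 0.24 = 0.4.
Capital: 0.36 × (-0.2) = -0.072 pp.
The human-capital index: 0.24 × 1.2 = 0.288 pp.
Hours worked: 0.4 × 3 = 1.2 pp.
TFP growth = 4.7 − 1.416 = 3.284%.

3.284%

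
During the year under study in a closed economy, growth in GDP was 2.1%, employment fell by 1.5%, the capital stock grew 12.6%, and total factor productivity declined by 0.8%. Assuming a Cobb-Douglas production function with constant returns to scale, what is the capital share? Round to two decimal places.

gY = gA + α·gK + (1−α)·gL, so gY − gA − gL = α(gK − gL).
2.1 + 0.8 + 1.5 = α × (12.6 − (-1.5)).
4.4 = 14.1 α, so α = 0.3121.

α = 0.31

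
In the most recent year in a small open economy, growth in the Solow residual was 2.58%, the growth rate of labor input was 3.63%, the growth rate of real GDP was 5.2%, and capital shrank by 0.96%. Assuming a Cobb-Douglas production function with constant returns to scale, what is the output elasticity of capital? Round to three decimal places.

0.220

gY = gA + α·gK + (1−α)·gL, so gY − gA − gL = α(gK − gL).
5.2 − 2.58 − 3.63 = α × (-0.96 − 3.63).
-1.01 = -4.59 α, so α = 0.22004.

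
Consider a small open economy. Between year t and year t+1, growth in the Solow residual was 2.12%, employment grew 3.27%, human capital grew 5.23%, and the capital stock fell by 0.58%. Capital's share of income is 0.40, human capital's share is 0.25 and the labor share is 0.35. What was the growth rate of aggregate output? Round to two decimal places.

Labor's share = 1 − 0.4 − 0.25 = 0.35.
The capital stock: 0.4 × (-0.58) = -0.232 pp.
Human capital: 0.25 × 5.23 = 1.3075 pp.
Employment: 0.35 × 3.27 = 1.1445 pp.
Output growth = 2.12 + 2.22 = 4.34%.

Aggregate output grew 4.34%.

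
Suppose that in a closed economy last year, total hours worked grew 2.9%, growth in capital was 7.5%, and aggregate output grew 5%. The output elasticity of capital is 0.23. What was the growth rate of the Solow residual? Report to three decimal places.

The Solow residual grew 1.042%.

Labor's share = 1 − 0.23 = 0.77.
Capital: 0.23 × 7.5 = 1.725 pp.
Total hours worked: 0.77 × 2.9 = 2.233 pp.
TFP growth = 5 − 3.958 = 1.042%.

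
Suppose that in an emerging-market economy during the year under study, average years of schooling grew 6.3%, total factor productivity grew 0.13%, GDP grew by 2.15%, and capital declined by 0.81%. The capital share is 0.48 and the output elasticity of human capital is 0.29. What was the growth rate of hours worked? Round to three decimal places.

2.530%

Labor's share = 1 − 0.48 − 0.29 = 0.23.
gY = gA + 0.48×(-0.81) + 0.29×6.3 + 0.23×g.
0.23×g = 2.15 − 0.13 − 1.4382 = 0.5818.
g = 0.5818 / 0.23 = 2.52957%.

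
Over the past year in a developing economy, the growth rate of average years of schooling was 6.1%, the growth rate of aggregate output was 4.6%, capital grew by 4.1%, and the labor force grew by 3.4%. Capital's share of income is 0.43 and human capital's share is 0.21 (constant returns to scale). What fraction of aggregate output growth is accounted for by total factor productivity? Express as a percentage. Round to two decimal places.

Labor's share = 1 − 0.43 − 0.21 = 0.36.
Capital: 0.43 × 4.1 = 1.763 pp.
Average years of schooling: 0.21 × 6.1 = 1.281 pp.
The labor force: 0.36 × 3.4 = 1.224 pp.
TFP growth = 4.6 − 4.268 = 0.332%.
TFP share of growth = 0.332 / 4.6 × 100 = 7.2174%.

Total factor productivity accounted for 7.22% of growth.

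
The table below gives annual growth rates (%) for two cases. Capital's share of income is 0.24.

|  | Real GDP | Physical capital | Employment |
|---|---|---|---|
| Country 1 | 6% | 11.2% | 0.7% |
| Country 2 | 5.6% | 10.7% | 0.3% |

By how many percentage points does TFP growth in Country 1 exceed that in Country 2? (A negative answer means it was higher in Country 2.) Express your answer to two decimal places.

-0.02 percentage points

Labor's share = 1 − 0.24 = 0.76.
Country 1: TFP = 6 − 2.688 − 0.532 = 2.78%.
Country 2: TFP = 5.6 − 2.568 − 0.228 = 2.804%.
Difference = 2.78 − (2.804) = -0.024 pp.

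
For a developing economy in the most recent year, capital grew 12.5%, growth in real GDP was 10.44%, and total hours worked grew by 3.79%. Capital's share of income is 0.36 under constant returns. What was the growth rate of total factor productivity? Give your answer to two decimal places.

Labor's share = 1 − 0.36 = 0.64.
Capital: 0.36 × 12.5 = 4.5 pp.
Total hours worked: 0.64 × 3.79 = 2.4256 pp.
TFP growth = 10.44 − 6.9256 = 3.5144%.

3.51%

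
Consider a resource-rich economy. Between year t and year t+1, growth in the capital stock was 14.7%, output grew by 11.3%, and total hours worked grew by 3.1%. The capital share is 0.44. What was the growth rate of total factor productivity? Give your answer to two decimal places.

Labor's share = 1 − 0.44 = 0.56.
The capital stock: 0.44 × 14.7 = 6.468 pp.
Total hours worked: 0.56 × 3.1 = 1.736 pp.
TFP growth = 11.3 − 8.204 = 3.096%.

Total factor productivity grew 3.10%.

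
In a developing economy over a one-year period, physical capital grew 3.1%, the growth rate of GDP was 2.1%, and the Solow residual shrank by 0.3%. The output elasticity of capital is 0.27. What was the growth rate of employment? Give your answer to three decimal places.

Employment grew 2.141%.

Labor's share = 1 − 0.27 = 0.73.
gY = gA + 0.27×3.1 + 0.73×g.
0.73×g = 2.1 + 0.3 − 0.837 = 1.563.
g = 1.563 / 0.73 = 2.1411%.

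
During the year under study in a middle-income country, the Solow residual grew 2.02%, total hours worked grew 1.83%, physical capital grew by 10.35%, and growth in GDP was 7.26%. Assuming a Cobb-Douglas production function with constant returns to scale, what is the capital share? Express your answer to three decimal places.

gY = gA + α·gK + (1−α)·gL, so gY − gA − gL = α(gK − gL).
7.26 − 2.02 − 1.83 = α × (10.35 − 1.83).
3.41 = 8.52 α, so α = 0.40023.

0.400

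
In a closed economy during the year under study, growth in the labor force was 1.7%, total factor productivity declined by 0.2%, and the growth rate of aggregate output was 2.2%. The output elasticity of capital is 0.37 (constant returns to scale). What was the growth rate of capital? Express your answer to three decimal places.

3.592%

Labor's share = 1 − 0.37 = 0.63.
gY = gA + 0.63×1.7 + 0.37×g.
0.37×g = 2.2 + 0.2 − 1.071 = 1.329.
g = 1.329 / 0.37 = 3.59189%.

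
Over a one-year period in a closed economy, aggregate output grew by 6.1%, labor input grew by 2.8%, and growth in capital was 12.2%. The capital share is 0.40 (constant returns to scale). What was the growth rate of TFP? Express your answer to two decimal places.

-0.46%

Labor's share = 1 − 0.4 = 0.6.
Capital: 0.4 × 12.2 = 4.88 pp.
Labor input: 0.6 × 2.8 = 1.68 pp.
TFP growth = 6.1 − 6.56 = -0.46%.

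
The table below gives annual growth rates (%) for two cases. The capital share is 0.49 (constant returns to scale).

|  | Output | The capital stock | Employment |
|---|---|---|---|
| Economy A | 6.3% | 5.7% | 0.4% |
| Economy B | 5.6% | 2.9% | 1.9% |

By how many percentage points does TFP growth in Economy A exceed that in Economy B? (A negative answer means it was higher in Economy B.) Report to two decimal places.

0.09 percentage points

Labor's share = 1 − 0.49 = 0.51.
Economy A: TFP = 6.3 − 2.793 − 0.204 = 3.303%.
Economy B: TFP = 5.6 − 1.421 − 0.969 = 3.21%.
Difference = 3.303 − (3.21) = 0.093 pp.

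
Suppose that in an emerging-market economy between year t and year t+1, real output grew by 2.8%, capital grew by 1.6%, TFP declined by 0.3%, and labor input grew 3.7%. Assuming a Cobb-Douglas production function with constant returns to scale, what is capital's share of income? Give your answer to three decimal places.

0.286

gY = gA + α·gK + (1−α)·gL, so gY − gA − gL = α(gK − gL).
2.8 + 0.3 − 3.7 = α × (1.6 − 3.7).
-0.6 = -2.1 α, so α = 0.28571.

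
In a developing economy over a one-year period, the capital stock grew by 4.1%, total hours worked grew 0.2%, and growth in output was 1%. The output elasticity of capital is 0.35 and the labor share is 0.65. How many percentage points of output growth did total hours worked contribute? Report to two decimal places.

0.13 pp

Labor's share = 1 − 0.35 = 0.65.
Contribution = share × growth = 0.65 × 0.2 = 0.13 pp.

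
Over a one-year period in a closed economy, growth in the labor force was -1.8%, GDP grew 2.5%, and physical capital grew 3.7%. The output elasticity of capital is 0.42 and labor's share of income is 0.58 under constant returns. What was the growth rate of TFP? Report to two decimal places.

TFP growth was 1.99%.

Labor's share = 1 − 0.42 = 0.58.
Physical capital: 0.42 × 3.7 = 1.554 pp.
The labor force: 0.58 × (-1.8) = -1.044 pp.
TFP growth = 2.5 − 0.51 = 1.99%.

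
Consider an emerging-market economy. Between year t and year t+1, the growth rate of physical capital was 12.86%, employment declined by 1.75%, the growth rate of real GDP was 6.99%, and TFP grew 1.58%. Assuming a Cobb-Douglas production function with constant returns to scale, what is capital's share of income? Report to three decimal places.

0.490

gY = gA + α·gK + (1−α)·gL, so gY − gA − gL = α(gK − gL).
6.99 − 1.58 + 1.75 = α × (12.86 − (-1.75)).
7.16 = 14.61 α, so α = 0.49008.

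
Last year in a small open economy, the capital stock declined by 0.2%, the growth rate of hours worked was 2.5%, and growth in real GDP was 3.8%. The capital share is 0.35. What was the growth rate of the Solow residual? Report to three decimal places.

2.245%

Labor's share = 1 − 0.35 = 0.65.
The capital stock: 0.35 × (-0.2) = -0.07 pp.
Hours worked: 0.65 × 2.5 = 1.625 pp.
TFP growth = 3.8 − 1.555 = 2.245%.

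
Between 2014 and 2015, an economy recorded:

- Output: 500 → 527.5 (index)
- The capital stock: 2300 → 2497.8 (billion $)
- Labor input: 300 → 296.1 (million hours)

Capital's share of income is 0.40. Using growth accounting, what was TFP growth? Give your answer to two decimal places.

Output growth = (527.5 − 500) / 500 = 5.5%.
The capital stock growth = (2497.8 − 2300) / 2300 = 8.6%.
Labor input growth = (296.1 − 300) / 300 = -1.3%.
Labor's share = 1 − 0.4 = 0.6.
The capital stock: 0.4 × 8.6 = 3.44 pp.
Labor input: 0.6 × (-1.3) = -0.78 pp.
TFP growth = 5.5 − 2.66 = 2.84%.

TFP grew 2.84%.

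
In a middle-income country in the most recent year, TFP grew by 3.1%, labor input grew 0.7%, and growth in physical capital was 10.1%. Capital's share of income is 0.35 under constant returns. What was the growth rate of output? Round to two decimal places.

7.09%

Labor's share = 1 − 0.35 = 0.65.
Physical capital: 0.35 × 10.1 = 3.535 pp.
Labor input: 0.65 × 0.7 = 0.455 pp.
Output growth = 3.1 + 3.99 = 7.09%.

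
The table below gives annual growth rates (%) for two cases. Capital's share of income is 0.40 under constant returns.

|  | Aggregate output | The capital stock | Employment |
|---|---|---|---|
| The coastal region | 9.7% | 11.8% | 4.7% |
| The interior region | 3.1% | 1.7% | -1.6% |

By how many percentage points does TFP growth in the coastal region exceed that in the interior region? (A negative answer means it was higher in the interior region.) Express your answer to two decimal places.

-1.22 percentage points

Labor's share = 1 − 0.4 = 0.6.
The coastal region: TFP = 9.7 − 4.72 − 2.82 = 2.16%.
The interior region: TFP = 3.1 − 0.68 + 0.96 = 3.38%.
Difference = 2.16 − (3.38) = -1.22 pp.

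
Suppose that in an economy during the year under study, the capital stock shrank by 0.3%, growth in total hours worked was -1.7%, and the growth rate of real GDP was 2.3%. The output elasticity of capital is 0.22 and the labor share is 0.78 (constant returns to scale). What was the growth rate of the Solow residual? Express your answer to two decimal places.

Labor's share = 1 − 0.22 = 0.78.
The capital stock: 0.22 × (-0.3) = -0.066 pp.
Total hours worked: 0.78 × (-1.7) = -1.326 pp.
TFP growth = 2.3 + 1.392 = 3.692%.

The Solow residual grew 3.69%.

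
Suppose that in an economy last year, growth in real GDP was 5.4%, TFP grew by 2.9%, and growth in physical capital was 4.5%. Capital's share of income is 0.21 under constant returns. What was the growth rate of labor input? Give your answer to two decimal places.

1.97%

Labor's share = 1 − 0.21 = 0.79.
gY = gA + 0.21×4.5 + 0.79×g.
0.79×g = 5.4 − 2.9 − 0.945 = 1.555.
g = 1.555 / 0.79 = 1.9684%.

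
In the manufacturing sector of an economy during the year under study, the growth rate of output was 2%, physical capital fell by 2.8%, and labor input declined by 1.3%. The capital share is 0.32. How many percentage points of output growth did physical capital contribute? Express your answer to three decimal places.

-0.896 percentage points

Contribution = share × growth = 0.32 × (-2.8) = -0.896 pp.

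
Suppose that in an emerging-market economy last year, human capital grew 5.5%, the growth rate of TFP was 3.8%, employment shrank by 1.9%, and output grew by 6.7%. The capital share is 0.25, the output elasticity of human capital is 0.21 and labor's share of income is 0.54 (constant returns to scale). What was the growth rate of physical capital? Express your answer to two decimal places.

Physical capital grew 11.08%.

Labor's share = 1 − 0.25 − 0.21 = 0.54.
gY = gA + 0.21×5.5 + 0.54×(-1.9) + 0.25×g.
0.25×g = 6.7 − 3.8 − 0.129 = 2.771.
g = 2.771 / 0.25 = 11.084%.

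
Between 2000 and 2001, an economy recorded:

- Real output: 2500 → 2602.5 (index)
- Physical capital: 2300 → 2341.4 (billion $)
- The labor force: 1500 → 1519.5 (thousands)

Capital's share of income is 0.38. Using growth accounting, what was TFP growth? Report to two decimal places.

Real output growth = (2602.5 − 2500) / 2500 = 4.1%.
Physical capital growth = (2341.4 − 2300) / 2300 = 1.8%.
The labor force growth = (1519.5 − 1500) / 1500 = 1.3%.
Labor's share = 1 − 0.38 = 0.62.
Physical capital: 0.38 × 1.8 = 0.684 pp.
The labor force: 0.62 × 1.3 = 0.806 pp.
TFP growth = 4.1 − 1.49 = 2.61%.

TFP growth was 2.61%.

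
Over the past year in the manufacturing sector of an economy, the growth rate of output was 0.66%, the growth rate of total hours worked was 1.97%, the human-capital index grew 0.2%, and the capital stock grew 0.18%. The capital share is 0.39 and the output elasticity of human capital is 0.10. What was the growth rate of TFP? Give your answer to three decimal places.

-0.435%

Labor's share = 1 − 0.39 − 0.1 = 0.51.
The capital stock: 0.39 × 0.18 = 0.0702 pp.
The human-capital index: 0.1 × 0.2 = 0.02 pp.
Total hours worked: 0.51 × 1.97 = 1.0047 pp.
TFP growth = 0.66 − 1.0949 = -0.4349%.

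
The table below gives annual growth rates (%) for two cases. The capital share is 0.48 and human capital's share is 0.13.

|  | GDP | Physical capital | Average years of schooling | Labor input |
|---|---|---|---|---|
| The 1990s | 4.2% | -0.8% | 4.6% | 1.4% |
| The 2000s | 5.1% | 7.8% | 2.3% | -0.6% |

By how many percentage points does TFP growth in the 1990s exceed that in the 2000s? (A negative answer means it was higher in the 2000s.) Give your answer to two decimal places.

2.15 percentage points

Labor's share = 1 − 0.48 − 0.13 = 0.39.
The 1990s: TFP = 4.2 + 0.384 − 0.598 − 0.546 = 3.44%.
The 2000s: TFP = 5.1 − 3.744 − 0.299 + 0.234 = 1.291%.
Difference = 3.44 − (1.291) = 2.149 pp.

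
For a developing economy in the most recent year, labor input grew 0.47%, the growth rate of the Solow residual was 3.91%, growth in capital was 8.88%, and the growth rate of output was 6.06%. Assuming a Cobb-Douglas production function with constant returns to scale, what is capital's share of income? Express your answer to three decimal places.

gY = gA + α·gK + (1−α)·gL, so gY − gA − gL = α(gK − gL).
6.06 − 3.91 − 0.47 = α × (8.88 − 0.47).
1.68 = 8.41 α, so α = 0.19976.

α = 0.200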